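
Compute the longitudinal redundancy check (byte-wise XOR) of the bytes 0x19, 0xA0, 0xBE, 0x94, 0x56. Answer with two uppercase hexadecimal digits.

C5

XOR the bytes together:
  start with 0x19
  0x19 ⊕ 0xA0 = 0xB9
  0xB9 ⊕ 0xBE = 0x07
  0x07 ⊕ 0x94 = 0x93
  0x93 ⊕ 0x56 = 0xC5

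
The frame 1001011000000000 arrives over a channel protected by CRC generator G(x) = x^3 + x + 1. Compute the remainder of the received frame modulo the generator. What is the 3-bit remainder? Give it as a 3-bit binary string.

Modulo-2 division of 1001011000000000 by 1011:
  pos 0: 1001 XOR 1011 = 0010
  pos 2: 1001 XOR 1011 = 0010
  pos 4: 1010 XOR 1011 = 0001
  pos 7: 1000 XOR 1011 = 0011
  pos 9: 1100 XOR 1011 = 0111
  pos 10: 1110 XOR 1011 = 0101
  pos 11: 1010 XOR 1011 = 0001
Remainder = 010 (nonzero — an error is detected).

010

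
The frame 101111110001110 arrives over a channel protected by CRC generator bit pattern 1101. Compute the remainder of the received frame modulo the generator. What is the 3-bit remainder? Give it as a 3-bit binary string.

100

Modulo-2 division of 101111110001110 by 1101:
  pos 0: 1011 XOR 1101 = 0110
  pos 1: 1101 XOR 1101 = 0000
  pos 5: 1110 XOR 1101 = 0011
  pos 7: 1100 XOR 1101 = 0001
  pos 10: 1111 XOR 1101 = 0010
Remainder = 100 (nonzero — an error is detected).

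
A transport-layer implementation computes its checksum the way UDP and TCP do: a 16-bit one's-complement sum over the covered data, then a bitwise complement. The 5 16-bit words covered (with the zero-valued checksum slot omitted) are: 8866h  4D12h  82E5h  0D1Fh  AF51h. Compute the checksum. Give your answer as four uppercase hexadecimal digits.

One's-complement addition (fold any carry out of bit 15 back into bit 0):
  0x8866 + 0x4D12 = 0x0D578
  0xD578 + 0x82E5 = 0x1585D → wrap carry → 0x585E
  0x585E + 0x0D1F = 0x0657D
  0x657D + 0xAF51 = 0x114CE → wrap carry → 0x14CF
One's-complement sum = 0x14CF.
Checksum = ~0x14CF & 0xFFFF = 0xEB30.

EB30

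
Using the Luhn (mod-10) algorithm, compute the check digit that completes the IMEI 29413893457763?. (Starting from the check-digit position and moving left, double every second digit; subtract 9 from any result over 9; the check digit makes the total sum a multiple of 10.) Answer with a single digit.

9

Partial digits right→left: 3 6 7 7 5 4 3 9 8 3 1 4 9 2
Double every second digit counting from the check-digit position (so the 1st, 3rd, 5th, ... of the partial from the right).
  doubled (with −9 where >9): 6 5 1 6 7 2 9 → sum 36
  kept as-is: 6 7 4 9 3 4 2 → sum 35
Total = 36 + 35 = 71.
Check digit = (10 − (71 mod 10)) mod 10 = 9.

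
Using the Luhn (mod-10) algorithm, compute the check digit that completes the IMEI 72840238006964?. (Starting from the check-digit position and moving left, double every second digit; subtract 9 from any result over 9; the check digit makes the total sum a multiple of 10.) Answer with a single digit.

Partial digits right→left: 4 6 9 6 0 0 8 3 2 0 4 8 2 7
Double every second digit counting from the check-digit position (so the 1st, 3rd, 5th, ... of the partial from the right).
  doubled (with −9 where >9): 8 9 0 7 4 8 4 → sum 40
  kept as-is: 6 6 0 3 0 8 7 → sum 30
Total = 40 + 30 = 70.
Check digit = (10 − (70 mod 10)) mod 10 = 0.

0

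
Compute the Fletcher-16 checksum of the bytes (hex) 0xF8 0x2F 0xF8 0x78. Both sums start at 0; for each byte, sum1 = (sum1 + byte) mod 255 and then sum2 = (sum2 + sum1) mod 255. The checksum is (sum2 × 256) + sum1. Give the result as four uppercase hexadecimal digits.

Running sums (mod 255):
  after byte 0 (0xF8): sum1=248, sum2=248
  after byte 1 (0x2F): sum1=40, sum2=33
  after byte 2 (0xF8): sum1=33, sum2=66
  after byte 3 (0x78): sum1=153, sum2=219
Checksum = sum2·256 + sum1 = 219·256 + 153 = 56217 = 0xDB99.

DB99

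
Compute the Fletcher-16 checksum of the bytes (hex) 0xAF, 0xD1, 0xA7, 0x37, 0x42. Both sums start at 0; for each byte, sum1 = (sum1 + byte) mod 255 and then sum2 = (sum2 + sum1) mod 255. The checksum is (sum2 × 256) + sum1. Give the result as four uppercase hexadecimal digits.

Running sums (mod 255):
  after byte 0 (0xAF): sum1=175, sum2=175
  after byte 1 (0xD1): sum1=129, sum2=49
  after byte 2 (0xA7): sum1=41, sum2=90
  after byte 3 (0x37): sum1=96, sum2=186
  after byte 4 (0x42): sum1=162, sum2=93
Checksum = sum2·256 + sum1 = 93·256 + 162 = 23970 = 0x5DA2.

5DA2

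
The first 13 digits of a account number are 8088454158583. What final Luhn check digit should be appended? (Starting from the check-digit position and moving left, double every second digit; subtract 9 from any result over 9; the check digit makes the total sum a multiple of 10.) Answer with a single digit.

Partial digits right→left: 3 8 5 8 5 1 4 5 4 8 8 0 8
Double every second digit counting from the check-digit position (so the 1st, 3rd, 5th, ... of the partial from the right).
  doubled (with −9 where >9): 6 1 1 8 8 7 7 → sum 38
  kept as-is: 8 8 1 5 8 0 → sum 30
Total = 38 + 30 = 68.
Check digit = (10 − (68 mod 10)) mod 10 = 2.

2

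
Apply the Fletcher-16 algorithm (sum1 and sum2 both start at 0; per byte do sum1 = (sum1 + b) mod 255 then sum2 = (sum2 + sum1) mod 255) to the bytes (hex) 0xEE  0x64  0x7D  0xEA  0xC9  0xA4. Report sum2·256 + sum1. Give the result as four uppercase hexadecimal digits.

7E2A

Running sums (mod 255):
  after byte 0 (0xEE): sum1=238, sum2=238
  after byte 1 (0x64): sum1=83, sum2=66
  after byte 2 (0x7D): sum1=208, sum2=19
  after byte 3 (0xEA): sum1=187, sum2=206
  after byte 4 (0xC9): sum1=133, sum2=84
  after byte 5 (0xA4): sum1=42, sum2=126
Checksum = sum2·256 + sum1 = 126·256 + 42 = 32298 = 0x7E2A.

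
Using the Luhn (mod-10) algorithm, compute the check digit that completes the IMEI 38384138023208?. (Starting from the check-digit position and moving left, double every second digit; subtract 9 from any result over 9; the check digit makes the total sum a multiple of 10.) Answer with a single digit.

6

Partial digits right→left: 8 0 2 3 2 0 8 3 1 4 8 3 8 3
Double every second digit counting from the check-digit position (so the 1st, 3rd, 5th, ... of the partial from the right).
  doubled (with −9 where >9): 7 4 4 7 2 7 7 → sum 38
  kept as-is: 0 3 0 3 4 3 3 → sum 16
Total = 38 + 16 = 54.
Check digit = (10 − (54 mod 10)) mod 10 = 6.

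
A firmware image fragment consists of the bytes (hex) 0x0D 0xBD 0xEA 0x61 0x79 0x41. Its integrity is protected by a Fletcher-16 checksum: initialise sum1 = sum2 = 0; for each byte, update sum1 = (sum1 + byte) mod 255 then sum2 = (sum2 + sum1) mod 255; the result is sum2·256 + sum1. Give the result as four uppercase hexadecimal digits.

07D1

Running sums (mod 255):
  after byte 0 (0x0D): sum1=13, sum2=13
  after byte 1 (0xBD): sum1=202, sum2=215
  after byte 2 (0xEA): sum1=181, sum2=141
  after byte 3 (0x61): sum1=23, sum2=164
  after byte 4 (0x79): sum1=144, sum2=53
  after byte 5 (0x41): sum1=209, sum2=7
Checksum = sum2·256 + sum1 = 7·256 + 209 = 2001 = 0x07D1.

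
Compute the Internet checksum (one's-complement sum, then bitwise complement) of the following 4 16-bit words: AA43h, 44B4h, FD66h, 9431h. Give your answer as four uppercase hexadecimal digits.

One's-complement addition (fold any carry out of bit 15 back into bit 0):
  0xAA43 + 0x44B4 = 0x0EEF7
  0xEEF7 + 0xFD66 = 0x1EC5D → wrap carry → 0xEC5E
  0xEC5E + 0x9431 = 0x1808F → wrap carry → 0x8090
One's-complement sum = 0x8090.
Checksum = ~0x8090 & 0xFFFF = 0x7F6F.

7F6F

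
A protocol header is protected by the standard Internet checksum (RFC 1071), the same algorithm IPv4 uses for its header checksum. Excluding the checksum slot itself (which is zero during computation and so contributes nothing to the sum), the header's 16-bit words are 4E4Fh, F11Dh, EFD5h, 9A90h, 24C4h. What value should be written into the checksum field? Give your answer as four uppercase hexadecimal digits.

1168

One's-complement addition (fold any carry out of bit 15 back into bit 0):
  0x4E4F + 0xF11D = 0x13F6C → wrap carry → 0x3F6D
  0x3F6D + 0xEFD5 = 0x12F42 → wrap carry → 0x2F43
  0x2F43 + 0x9A90 = 0x0C9D3
  0xC9D3 + 0x24C4 = 0x0EE97
One's-complement sum = 0xEE97.
Checksum = ~0xEE97 & 0xFFFF = 0x1168.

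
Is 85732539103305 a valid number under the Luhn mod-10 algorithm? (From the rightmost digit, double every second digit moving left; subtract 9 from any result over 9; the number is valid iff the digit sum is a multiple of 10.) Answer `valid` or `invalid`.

From the right, keep odd positions and double even positions (subtract 9 from any doubled value over 9):
  doubled (positions 2,4,...): 0 6 2 6 4 5 7 → sum 30
  kept (positions 1,3,...): 5 3 0 9 5 3 5 → sum 30
Total = 60.
60 mod 10 = 0, so the number is valid.

valid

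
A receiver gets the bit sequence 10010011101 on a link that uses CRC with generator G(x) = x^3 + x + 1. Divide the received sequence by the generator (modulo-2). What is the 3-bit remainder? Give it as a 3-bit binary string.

010

Modulo-2 division of 10010011101 by 1011:
  pos 0: 1001 XOR 1011 = 0010
  pos 2: 1000 XOR 1011 = 0011
  pos 4: 1111 XOR 1011 = 0100
  pos 5: 1001 XOR 1011 = 0010
  pos 7: 1001 XOR 1011 = 0010
Remainder = 010 (nonzero — an error is detected).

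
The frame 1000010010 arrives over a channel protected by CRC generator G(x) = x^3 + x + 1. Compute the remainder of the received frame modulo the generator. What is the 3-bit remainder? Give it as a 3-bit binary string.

Modulo-2 division of 1000010010 by 1011:
  pos 0: 1000 XOR 1011 = 0011
  pos 2: 1101 XOR 1011 = 0110
  pos 3: 1100 XOR 1011 = 0111
  pos 4: 1110 XOR 1011 = 0101
  pos 5: 1011 XOR 1011 = 0000
Remainder = 000 (zero — the frame passes the CRC check).

000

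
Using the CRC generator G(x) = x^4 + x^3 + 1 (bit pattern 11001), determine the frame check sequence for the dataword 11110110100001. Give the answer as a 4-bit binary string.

Append 4 zeros: 111101101000010000. Divide by 11001 (XOR where the leading bit is 1):
  pos 0: 11110 XOR 11001 = 00111
  pos 2: 11111 XOR 11001 = 00110
  pos 4: 11001 XOR 11001 = 00000
  pos 13: 10000 XOR 11001 = 01001
Remainder (last 4 bits) = 1001. This is the CRC / FCS.

1001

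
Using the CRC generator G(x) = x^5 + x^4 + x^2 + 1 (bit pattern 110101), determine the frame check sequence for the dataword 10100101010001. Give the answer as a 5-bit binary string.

00101

Append 5 zeros: 1010010101000100000. Divide by 110101 (XOR where the leading bit is 1):
  pos 0: 101001 XOR 110101 = 011100
  pos 1: 111000 XOR 110101 = 001101
  pos 3: 110110 XOR 110101 = 000011
  pos 7: 111000 XOR 110101 = 001101
  pos 9: 110110 XOR 110101 = 000011
  pos 13: 110000 XOR 110101 = 000101
Remainder (last 5 bits) = 00101. This is the CRC / FCS.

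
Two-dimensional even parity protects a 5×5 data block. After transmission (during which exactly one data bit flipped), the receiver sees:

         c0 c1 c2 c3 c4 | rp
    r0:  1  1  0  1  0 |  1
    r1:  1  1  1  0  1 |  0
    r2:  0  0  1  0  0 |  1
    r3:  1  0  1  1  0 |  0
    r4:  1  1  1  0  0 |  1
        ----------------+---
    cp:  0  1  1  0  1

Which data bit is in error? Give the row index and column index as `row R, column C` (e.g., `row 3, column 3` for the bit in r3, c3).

row 3, column 2

Recompute each row's even parity and compare to rp:
  r0: data parity 1, sent rp 1 → ok
  r1: data parity 0, sent rp 0 → ok
  r2: data parity 1, sent rp 1 → ok
  r3: data parity 1, sent rp 0 → mismatch
  r4: data parity 1, sent rp 1 → ok
Recompute each column's even parity and compare to cp:
  c0: data parity 0, sent cp 0 → ok
  c1: data parity 1, sent cp 1 → ok
  c2: data parity 0, sent cp 1 → mismatch
  c3: data parity 0, sent cp 0 → ok
  c4: data parity 1, sent cp 1 → ok
Exactly one row (r3) and one column (c2) fail → the flipped bit is at their intersection.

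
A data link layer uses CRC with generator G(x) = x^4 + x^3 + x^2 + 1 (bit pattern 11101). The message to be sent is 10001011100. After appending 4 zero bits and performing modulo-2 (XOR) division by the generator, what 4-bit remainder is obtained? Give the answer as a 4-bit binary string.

0100

Append 4 zeros: 100010111000000. Divide by 11101 (XOR where the leading bit is 1):
  pos 0: 10001 XOR 11101 = 01100
  pos 1: 11000 XOR 11101 = 00101
  pos 3: 10111 XOR 11101 = 01010
  pos 4: 10101 XOR 11101 = 01000
  pos 5: 10000 XOR 11101 = 01101
  pos 6: 11010 XOR 11101 = 00111
  pos 8: 11100 XOR 11101 = 00001
Remainder (last 4 bits) = 0100. This is the CRC / FCS.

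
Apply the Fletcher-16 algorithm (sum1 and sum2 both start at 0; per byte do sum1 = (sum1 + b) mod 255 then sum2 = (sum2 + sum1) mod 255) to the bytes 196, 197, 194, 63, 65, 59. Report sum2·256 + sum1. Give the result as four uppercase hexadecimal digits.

0009

Running sums (mod 255):
  after byte 0 (196): sum1=196, sum2=196
  after byte 1 (197): sum1=138, sum2=79
  after byte 2 (194): sum1=77, sum2=156
  after byte 3 (63): sum1=140, sum2=41
  after byte 4 (65): sum1=205, sum2=246
  after byte 5 (59): sum1=9, sum2=0
Checksum = sum2·256 + sum1 = 0·256 + 9 = 9 = 0x0009.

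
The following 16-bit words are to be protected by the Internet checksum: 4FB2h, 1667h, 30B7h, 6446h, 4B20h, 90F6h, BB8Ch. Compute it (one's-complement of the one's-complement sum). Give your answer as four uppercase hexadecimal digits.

One's-complement addition (fold any carry out of bit 15 back into bit 0):
  0x4FB2 + 0x1667 = 0x06619
  0x6619 + 0x30B7 = 0x096D0
  0x96D0 + 0x6446 = 0x0FB16
  0xFB16 + 0x4B20 = 0x14636 → wrap carry → 0x4637
  0x4637 + 0x90F6 = 0x0D72D
  0xD72D + 0xBB8C = 0x192B9 → wrap carry → 0x92BA
One's-complement sum = 0x92BA.
Checksum = ~0x92BA & 0xFFFF = 0x6D45.

6D45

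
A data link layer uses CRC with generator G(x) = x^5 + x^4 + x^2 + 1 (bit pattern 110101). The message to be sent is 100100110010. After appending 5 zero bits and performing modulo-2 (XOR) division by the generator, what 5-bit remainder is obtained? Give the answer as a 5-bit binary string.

Append 5 zeros: 10010011001000000. Divide by 110101 (XOR where the leading bit is 1):
  pos 0: 100100 XOR 110101 = 010001
  pos 1: 100011 XOR 110101 = 010110
  pos 2: 101101 XOR 110101 = 011000
  pos 3: 110000 XOR 110101 = 000101
  pos 6: 101010 XOR 110101 = 011111
  pos 7: 111110 XOR 110101 = 001011
  pos 9: 101100 XOR 110101 = 011001
  pos 10: 110010 XOR 110101 = 000111
Remainder (last 5 bits) = 01110. This is the CRC / FCS.

01110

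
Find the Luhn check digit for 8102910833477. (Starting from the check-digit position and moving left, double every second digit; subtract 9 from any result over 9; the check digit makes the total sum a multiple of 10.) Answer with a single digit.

3

Partial digits right→left: 7 7 4 3 3 8 0 1 9 2 0 1 8
Double every second digit counting from the check-digit position (so the 1st, 3rd, 5th, ... of the partial from the right).
  doubled (with −9 where >9): 5 8 6 0 9 0 7 → sum 35
  kept as-is: 7 3 8 1 2 1 → sum 22
Total = 35 + 22 = 57.
Check digit = (10 − (57 mod 10)) mod 10 = 3.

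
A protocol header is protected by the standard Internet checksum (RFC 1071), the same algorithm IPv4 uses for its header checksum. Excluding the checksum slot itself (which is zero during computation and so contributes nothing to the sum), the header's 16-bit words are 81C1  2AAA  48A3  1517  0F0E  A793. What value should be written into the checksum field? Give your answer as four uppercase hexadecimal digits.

3F38

One's-complement addition (fold any carry out of bit 15 back into bit 0):
  0x81C1 + 0x2AAA = 0x0AC6B
  0xAC6B + 0x48A3 = 0x0F50E
  0xF50E + 0x1517 = 0x10A25 → wrap carry → 0x0A26
  0x0A26 + 0x0F0E = 0x01934
  0x1934 + 0xA793 = 0x0C0C7
One's-complement sum = 0xC0C7.
Checksum = ~0xC0C7 & 0xFFFF = 0x3F38.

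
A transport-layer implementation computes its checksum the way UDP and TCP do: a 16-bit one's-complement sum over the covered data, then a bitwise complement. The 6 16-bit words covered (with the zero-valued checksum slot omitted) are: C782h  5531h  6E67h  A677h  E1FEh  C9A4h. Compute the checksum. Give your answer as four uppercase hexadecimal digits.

One's-complement addition (fold any carry out of bit 15 back into bit 0):
  0xC782 + 0x5531 = 0x11CB3 → wrap carry → 0x1CB4
  0x1CB4 + 0x6E67 = 0x08B1B
  0x8B1B + 0xA677 = 0x13192 → wrap carry → 0x3193
  0x3193 + 0xE1FE = 0x11391 → wrap carry → 0x1392
  0x1392 + 0xC9A4 = 0x0DD36
One's-complement sum = 0xDD36.
Checksum = ~0xDD36 & 0xFFFF = 0x22C9.

22C9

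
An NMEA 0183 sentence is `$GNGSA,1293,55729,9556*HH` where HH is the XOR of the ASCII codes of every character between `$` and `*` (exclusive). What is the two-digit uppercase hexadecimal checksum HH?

4A

XOR the ASCII codes of the payload characters:
  'G' = 0x47 → acc = 0x47
  'N' = 0x4E → acc = 0x09
  'G' = 0x47 → acc = 0x4E
  'S' = 0x53 → acc = 0x1D
  'A' = 0x41 → acc = 0x5C
  ',' = 0x2C → acc = 0x70
  '1' = 0x31 → acc = 0x41
  '2' = 0x32 → acc = 0x73
  '9' = 0x39 → acc = 0x4A
  '3' = 0x33 → acc = 0x79
  ',' = 0x2C → acc = 0x55
  '5' = 0x35 → acc = 0x60
  '5' = 0x35 → acc = 0x55
  '7' = 0x37 → acc = 0x62
  '2' = 0x32 → acc = 0x50
  '9' = 0x39 → acc = 0x69
  ',' = 0x2C → acc = 0x45
  '9' = 0x39 → acc = 0x7C
  '5' = 0x35 → acc = 0x49
  '5' = 0x35 → acc = 0x7C
  '6' = 0x36 → acc = 0x4A
Checksum = 0x4A.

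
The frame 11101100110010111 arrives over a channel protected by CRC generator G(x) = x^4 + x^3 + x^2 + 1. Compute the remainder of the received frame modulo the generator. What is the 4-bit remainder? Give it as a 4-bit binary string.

Modulo-2 division of 11101100110010111 by 11101:
  pos 0: 11101 XOR 11101 = 00000
  pos 5: 10011 XOR 11101 = 01110
  pos 6: 11100 XOR 11101 = 00001
  pos 10: 10101 XOR 11101 = 01000
  pos 11: 10001 XOR 11101 = 01100
  pos 12: 11001 XOR 11101 = 00100
Remainder = 0100 (nonzero — an error is detected).

0100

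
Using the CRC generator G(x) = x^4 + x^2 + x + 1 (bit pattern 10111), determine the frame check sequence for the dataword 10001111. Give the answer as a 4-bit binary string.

0100

Append 4 zeros: 100011110000. Divide by 10111 (XOR where the leading bit is 1):
  pos 0: 10001 XOR 10111 = 00110
  pos 2: 11011 XOR 10111 = 01100
  pos 3: 11001 XOR 10111 = 01110
  pos 4: 11100 XOR 10111 = 01011
  pos 5: 10110 XOR 10111 = 00001
Remainder (last 4 bits) = 0100. This is the CRC / FCS.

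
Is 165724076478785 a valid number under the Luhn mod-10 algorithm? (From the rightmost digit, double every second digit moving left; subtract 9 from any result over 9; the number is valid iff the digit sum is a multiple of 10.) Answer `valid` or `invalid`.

From the right, keep odd positions and double even positions (subtract 9 from any doubled value over 9):
  doubled (positions 2,4,...): 7 7 8 5 8 5 3 → sum 43
  kept (positions 1,3,...): 5 7 7 6 0 2 5 1 → sum 33
Total = 76.
76 mod 10 = 6, so the number is invalid.

invalid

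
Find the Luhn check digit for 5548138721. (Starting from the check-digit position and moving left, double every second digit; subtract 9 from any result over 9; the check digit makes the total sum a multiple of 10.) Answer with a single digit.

Partial digits right→left: 1 2 7 8 3 1 8 4 5 5
Double every second digit counting from the check-digit position (so the 1st, 3rd, 5th, ... of the partial from the right).
  doubled (with −9 where >9): 2 5 6 7 1 → sum 21
  kept as-is: 2 8 1 4 5 → sum 20
Total = 21 + 20 = 41.
Check digit = (10 − (41 mod 10)) mod 10 = 9.

9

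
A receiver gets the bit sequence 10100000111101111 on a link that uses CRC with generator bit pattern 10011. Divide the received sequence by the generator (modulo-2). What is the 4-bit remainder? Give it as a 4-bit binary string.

Modulo-2 division of 10100000111101111 by 10011:
  pos 0: 10100 XOR 10011 = 00111
  pos 2: 11100 XOR 10011 = 01111
  pos 3: 11110 XOR 10011 = 01101
  pos 4: 11011 XOR 10011 = 01000
  pos 5: 10001 XOR 10011 = 00010
  pos 8: 10110 XOR 10011 = 00101
  pos 10: 10111 XOR 10011 = 00100
  pos 12: 10011 XOR 10011 = 00000
Remainder = 0000 (zero — the frame passes the CRC check).

0000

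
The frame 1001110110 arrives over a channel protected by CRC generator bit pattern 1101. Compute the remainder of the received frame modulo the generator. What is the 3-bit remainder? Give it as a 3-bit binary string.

Modulo-2 division of 1001110110 by 1101:
  pos 0: 1001 XOR 1101 = 0100
  pos 1: 1001 XOR 1101 = 0100
  pos 2: 1001 XOR 1101 = 0100
  pos 3: 1000 XOR 1101 = 0101
  pos 4: 1011 XOR 1101 = 0110
  pos 5: 1101 XOR 1101 = 0000
Remainder = 000 (zero — the frame passes the CRC check).

000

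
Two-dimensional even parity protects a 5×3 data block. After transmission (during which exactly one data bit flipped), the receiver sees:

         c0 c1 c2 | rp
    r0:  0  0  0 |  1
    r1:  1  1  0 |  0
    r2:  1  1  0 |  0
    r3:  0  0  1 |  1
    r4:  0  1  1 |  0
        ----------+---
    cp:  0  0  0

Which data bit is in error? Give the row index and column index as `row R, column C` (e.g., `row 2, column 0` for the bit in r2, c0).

row 0, column 1

Recompute each row's even parity and compare to rp:
  r0: data parity 0, sent rp 1 → mismatch
  r1: data parity 0, sent rp 0 → ok
  r2: data parity 0, sent rp 0 → ok
  r3: data parity 1, sent rp 1 → ok
  r4: data parity 0, sent rp 0 → ok
Recompute each column's even parity and compare to cp:
  c0: data parity 0, sent cp 0 → ok
  c1: data parity 1, sent cp 0 → mismatch
  c2: data parity 0, sent cp 0 → ok
Exactly one row (r0) and one column (c1) fail → the flipped bit is at their intersection.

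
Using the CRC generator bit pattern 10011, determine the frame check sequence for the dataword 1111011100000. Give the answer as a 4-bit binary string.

0100

Append 4 zeros: 11110111000000000. Divide by 10011 (XOR where the leading bit is 1):
  pos 0: 11110 XOR 10011 = 01101
  pos 1: 11011 XOR 10011 = 01000
  pos 2: 10001 XOR 10011 = 00010
  pos 5: 10100 XOR 10011 = 00111
  pos 7: 11100 XOR 10011 = 01111
  pos 8: 11110 XOR 10011 = 01101
  pos 9: 11010 XOR 10011 = 01001
  pos 10: 10010 XOR 10011 = 00001
Remainder (last 4 bits) = 0100. This is the CRC / FCS.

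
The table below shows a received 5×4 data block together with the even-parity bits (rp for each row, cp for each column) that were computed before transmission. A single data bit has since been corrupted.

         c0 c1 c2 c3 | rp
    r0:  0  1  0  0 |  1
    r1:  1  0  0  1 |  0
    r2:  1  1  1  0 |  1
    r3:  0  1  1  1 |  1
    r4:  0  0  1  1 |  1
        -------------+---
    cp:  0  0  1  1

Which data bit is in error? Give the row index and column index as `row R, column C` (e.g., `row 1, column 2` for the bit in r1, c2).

Recompute each row's even parity and compare to rp:
  r0: data parity 1, sent rp 1 → ok
  r1: data parity 0, sent rp 0 → ok
  r2: data parity 1, sent rp 1 → ok
  r3: data parity 1, sent rp 1 → ok
  r4: data parity 0, sent rp 1 → mismatch
Recompute each column's even parity and compare to cp:
  c0: data parity 0, sent cp 0 → ok
  c1: data parity 1, sent cp 0 → mismatch
  c2: data parity 1, sent cp 1 → ok
  c3: data parity 1, sent cp 1 → ok
Exactly one row (r4) and one column (c1) fail → the flipped bit is at their intersection.

row 4, column 1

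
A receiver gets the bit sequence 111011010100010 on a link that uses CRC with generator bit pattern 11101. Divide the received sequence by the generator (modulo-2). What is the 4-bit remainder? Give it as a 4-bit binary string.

0000

Modulo-2 division of 111011010100010 by 11101:
  pos 0: 11101 XOR 11101 = 00000
  pos 5: 10101 XOR 11101 = 01000
  pos 6: 10000 XOR 11101 = 01101
  pos 7: 11010 XOR 11101 = 00111
  pos 9: 11101 XOR 11101 = 00000
Remainder = 0000 (zero — the frame passes the CRC check).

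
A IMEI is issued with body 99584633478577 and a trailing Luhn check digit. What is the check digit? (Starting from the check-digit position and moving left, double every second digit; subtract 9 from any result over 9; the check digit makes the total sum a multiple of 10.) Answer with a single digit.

4

Partial digits right→left: 7 7 5 8 7 4 3 3 6 4 8 5 9 9
Double every second digit counting from the check-digit position (so the 1st, 3rd, 5th, ... of the partial from the right).
  doubled (with −9 where >9): 5 1 5 6 3 7 9 → sum 36
  kept as-is: 7 8 4 3 4 5 9 → sum 40
Total = 36 + 40 = 76.
Check digit = (10 − (76 mod 10)) mod 10 = 4.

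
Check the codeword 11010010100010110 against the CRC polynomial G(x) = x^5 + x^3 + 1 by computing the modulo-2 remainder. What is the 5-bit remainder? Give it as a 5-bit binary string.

00000

Modulo-2 division of 11010010100010110 by 101001:
  pos 0: 110100 XOR 101001 = 011101
  pos 1: 111011 XOR 101001 = 010010
  pos 2: 100100 XOR 101001 = 001101
  pos 4: 110110 XOR 101001 = 011111
  pos 5: 111110 XOR 101001 = 010111
  pos 6: 101110 XOR 101001 = 000111
  pos 9: 111101 XOR 101001 = 010100
  pos 10: 101001 XOR 101001 = 000000
Remainder = 00000 (zero — the frame passes the CRC check).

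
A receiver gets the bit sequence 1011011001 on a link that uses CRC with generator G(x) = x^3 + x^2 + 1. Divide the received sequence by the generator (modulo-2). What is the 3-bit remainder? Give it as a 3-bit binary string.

Modulo-2 division of 1011011001 by 1101:
  pos 0: 1011 XOR 1101 = 0110
  pos 1: 1100 XOR 1101 = 0001
  pos 4: 1110 XOR 1101 = 0011
  pos 6: 1101 XOR 1101 = 0000
Remainder = 000 (zero — the frame passes the CRC check).

000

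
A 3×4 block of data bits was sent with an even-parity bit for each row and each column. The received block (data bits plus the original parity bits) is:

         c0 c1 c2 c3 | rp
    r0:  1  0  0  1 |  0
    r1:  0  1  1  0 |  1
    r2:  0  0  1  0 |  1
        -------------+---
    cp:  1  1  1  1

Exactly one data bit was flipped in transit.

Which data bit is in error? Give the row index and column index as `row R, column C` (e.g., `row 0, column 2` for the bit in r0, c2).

Recompute each row's even parity and compare to rp:
  r0: data parity 0, sent rp 0 → ok
  r1: data parity 0, sent rp 1 → mismatch
  r2: data parity 1, sent rp 1 → ok
Recompute each column's even parity and compare to cp:
  c0: data parity 1, sent cp 1 → ok
  c1: data parity 1, sent cp 1 → ok
  c2: data parity 0, sent cp 1 → mismatch
  c3: data parity 1, sent cp 1 → ok
Exactly one row (r1) and one column (c2) fail → the flipped bit is at their intersection.

row 1, column 2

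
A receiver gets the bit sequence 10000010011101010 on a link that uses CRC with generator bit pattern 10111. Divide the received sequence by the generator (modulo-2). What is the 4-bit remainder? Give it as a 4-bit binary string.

0010

Modulo-2 division of 10000010011101010 by 10111:
  pos 0: 10000 XOR 10111 = 00111
  pos 2: 11101 XOR 10111 = 01010
  pos 3: 10100 XOR 10111 = 00011
  pos 6: 11011 XOR 10111 = 01100
  pos 7: 11001 XOR 10111 = 01110
  pos 8: 11100 XOR 10111 = 01011
  pos 9: 10111 XOR 10111 = 00000
Remainder = 0010 (nonzero — an error is detected).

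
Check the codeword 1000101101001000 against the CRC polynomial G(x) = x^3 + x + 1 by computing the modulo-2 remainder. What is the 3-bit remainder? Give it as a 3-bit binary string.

100

Modulo-2 division of 1000101101001000 by 1011:
  pos 0: 1000 XOR 1011 = 0011
  pos 2: 1110 XOR 1011 = 0101
  pos 3: 1011 XOR 1011 = 0000
  pos 7: 1010 XOR 1011 = 0001
  pos 10: 1010 XOR 1011 = 0001
Remainder = 100 (nonzero — an error is detected).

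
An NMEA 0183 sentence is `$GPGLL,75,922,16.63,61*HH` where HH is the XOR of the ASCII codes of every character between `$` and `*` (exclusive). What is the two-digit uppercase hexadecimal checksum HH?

40

XOR the ASCII codes of the payload characters:
  'G' = 0x47 → acc = 0x47
  'P' = 0x50 → acc = 0x17
  'G' = 0x47 → acc = 0x50
  'L' = 0x4C → acc = 0x1C
  'L' = 0x4C → acc = 0x50
  ',' = 0x2C → acc = 0x7C
  '7' = 0x37 → acc = 0x4B
  '5' = 0x35 → acc = 0x7E
  ',' = 0x2C → acc = 0x52
  '9' = 0x39 → acc = 0x6B
  '2' = 0x32 → acc = 0x59
  '2' = 0x32 → acc = 0x6B
  ',' = 0x2C → acc = 0x47
  '1' = 0x31 → acc = 0x76
  '6' = 0x36 → acc = 0x40
  '.' = 0x2E → acc = 0x6E
  '6' = 0x36 → acc = 0x58
  '3' = 0x33 → acc = 0x6B
  ',' = 0x2C → acc = 0x47
  '6' = 0x36 → acc = 0x71
  '1' = 0x31 → acc = 0x40
Checksum = 0x40.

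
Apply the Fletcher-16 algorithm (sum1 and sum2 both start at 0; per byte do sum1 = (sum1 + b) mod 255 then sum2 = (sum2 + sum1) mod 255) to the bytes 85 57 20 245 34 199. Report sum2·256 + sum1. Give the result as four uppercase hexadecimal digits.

Running sums (mod 255):
  after byte 0 (85): sum1=85, sum2=85
  after byte 1 (57): sum1=142, sum2=227
  after byte 2 (20): sum1=162, sum2=134
  after byte 3 (245): sum1=152, sum2=31
  after byte 4 (34): sum1=186, sum2=217
  after byte 5 (199): sum1=130, sum2=92
Checksum = sum2·256 + sum1 = 92·256 + 130 = 23682 = 0x5C82.

5C82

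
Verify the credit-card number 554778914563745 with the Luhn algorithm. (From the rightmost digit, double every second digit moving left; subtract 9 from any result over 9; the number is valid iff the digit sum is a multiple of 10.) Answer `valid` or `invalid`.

invalid

From the right, keep odd positions and double even positions (subtract 9 from any doubled value over 9):
  doubled (positions 2,4,...): 8 6 1 2 7 5 1 → sum 30
  kept (positions 1,3,...): 5 7 6 4 9 7 4 5 → sum 47
Total = 77.
77 mod 10 = 7, so the number is invalid.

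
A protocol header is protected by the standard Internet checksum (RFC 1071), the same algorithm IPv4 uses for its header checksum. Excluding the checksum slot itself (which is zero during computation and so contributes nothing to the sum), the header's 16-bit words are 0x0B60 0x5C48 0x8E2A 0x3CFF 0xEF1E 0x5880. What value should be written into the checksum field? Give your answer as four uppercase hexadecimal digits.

One's-complement addition (fold any carry out of bit 15 back into bit 0):
  0x0B60 + 0x5C48 = 0x067A8
  0x67A8 + 0x8E2A = 0x0F5D2
  0xF5D2 + 0x3CFF = 0x132D1 → wrap carry → 0x32D2
  0x32D2 + 0xEF1E = 0x121F0 → wrap carry → 0x21F1
  0x21F1 + 0x5880 = 0x07A71
One's-complement sum = 0x7A71.
Checksum = ~0x7A71 & 0xFFFF = 0x858E.

858E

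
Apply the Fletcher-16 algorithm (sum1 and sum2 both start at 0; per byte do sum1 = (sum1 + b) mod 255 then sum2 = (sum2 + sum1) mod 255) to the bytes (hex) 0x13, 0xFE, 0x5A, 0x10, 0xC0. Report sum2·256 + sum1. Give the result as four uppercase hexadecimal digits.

4B3D

Running sums (mod 255):
  after byte 0 (0x13): sum1=19, sum2=19
  after byte 1 (0xFE): sum1=18, sum2=37
  after byte 2 (0x5A): sum1=108, sum2=145
  after byte 3 (0x10): sum1=124, sum2=14
  after byte 4 (0xC0): sum1=61, sum2=75
Checksum = sum2·256 + sum1 = 75·256 + 61 = 19261 = 0x4B3D.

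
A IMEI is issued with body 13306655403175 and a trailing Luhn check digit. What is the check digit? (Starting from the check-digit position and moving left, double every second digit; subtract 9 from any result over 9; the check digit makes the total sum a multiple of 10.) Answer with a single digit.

Partial digits right→left: 5 7 1 3 0 4 5 5 6 6 0 3 3 1
Double every second digit counting from the check-digit position (so the 1st, 3rd, 5th, ... of the partial from the right).
  doubled (with −9 where >9): 1 2 0 1 3 0 6 → sum 13
  kept as-is: 7 3 4 5 6 3 1 → sum 29
Total = 13 + 29 = 42.
Check digit = (10 − (42 mod 10)) mod 10 = 8.

8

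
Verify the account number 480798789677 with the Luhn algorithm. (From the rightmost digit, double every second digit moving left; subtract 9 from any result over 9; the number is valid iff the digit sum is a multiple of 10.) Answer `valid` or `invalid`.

valid

From the right, keep odd positions and double even positions (subtract 9 from any doubled value over 9):
  doubled (positions 2,4,...): 5 9 5 9 0 8 → sum 36
  kept (positions 1,3,...): 7 6 8 8 7 8 → sum 44
Total = 80.
80 mod 10 = 0, so the number is valid.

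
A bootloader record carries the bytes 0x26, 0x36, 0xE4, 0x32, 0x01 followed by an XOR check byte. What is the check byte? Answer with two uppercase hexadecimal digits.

XOR the bytes together:
  start with 0x26
  0x26 ⊕ 0x36 = 0x10
  0x10 ⊕ 0xE4 = 0xF4
  0xF4 ⊕ 0x32 = 0xC6
  0xC6 ⊕ 0x01 = 0xC7

C7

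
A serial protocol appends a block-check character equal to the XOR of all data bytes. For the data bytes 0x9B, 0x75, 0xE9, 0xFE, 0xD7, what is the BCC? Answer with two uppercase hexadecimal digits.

XOR the bytes together:
  start with 0x9B
  0x9B ⊕ 0x75 = 0xEE
  0xEE ⊕ 0xE9 = 0x07
  0x07 ⊕ 0xFE = 0xF9
  0xF9 ⊕ 0xD7 = 0x2E

2E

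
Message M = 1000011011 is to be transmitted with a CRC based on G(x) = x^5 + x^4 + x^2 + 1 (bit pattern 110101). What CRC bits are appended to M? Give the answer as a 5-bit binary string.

11111

Append 5 zeros: 100001101100000. Divide by 110101 (XOR where the leading bit is 1):
  pos 0: 100001 XOR 110101 = 010100
  pos 1: 101001 XOR 110101 = 011100
  pos 2: 111000 XOR 110101 = 001101
  pos 4: 110111 XOR 110101 = 000010
  pos 8: 100000 XOR 110101 = 010101
  pos 9: 101010 XOR 110101 = 011111
Remainder (last 5 bits) = 11111. This is the CRC / FCS.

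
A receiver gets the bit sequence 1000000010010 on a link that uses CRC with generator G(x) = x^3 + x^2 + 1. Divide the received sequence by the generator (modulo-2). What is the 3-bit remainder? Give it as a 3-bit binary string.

110

Modulo-2 division of 1000000010010 by 1101:
  pos 0: 1000 XOR 1101 = 0101
  pos 1: 1010 XOR 1101 = 0111
  pos 2: 1110 XOR 1101 = 0011
  pos 4: 1100 XOR 1101 = 0001
  pos 7: 1100 XOR 1101 = 0001
Remainder = 110 (nonzero — an error is detected).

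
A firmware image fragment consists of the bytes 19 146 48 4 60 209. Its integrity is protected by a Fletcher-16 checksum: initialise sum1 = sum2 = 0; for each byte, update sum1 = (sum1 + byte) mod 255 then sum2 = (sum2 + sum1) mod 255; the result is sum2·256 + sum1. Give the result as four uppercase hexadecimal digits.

66E7

Running sums (mod 255):
  after byte 0 (19): sum1=19, sum2=19
  after byte 1 (146): sum1=165, sum2=184
  after byte 2 (48): sum1=213, sum2=142
  after byte 3 (4): sum1=217, sum2=104
  after byte 4 (60): sum1=22, sum2=126
  after byte 5 (209): sum1=231, sum2=102
Checksum = sum2·256 + sum1 = 102·256 + 231 = 26343 = 0x66E7.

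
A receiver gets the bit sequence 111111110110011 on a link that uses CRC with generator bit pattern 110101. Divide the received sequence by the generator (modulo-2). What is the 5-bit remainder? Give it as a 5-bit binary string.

Modulo-2 division of 111111110110011 by 110101:
  pos 0: 111111 XOR 110101 = 001010
  pos 2: 101011 XOR 110101 = 011110
  pos 3: 111100 XOR 110101 = 001001
  pos 5: 100111 XOR 110101 = 010010
  pos 6: 100100 XOR 110101 = 010001
  pos 7: 100010 XOR 110101 = 010111
  pos 8: 101111 XOR 110101 = 011010
  pos 9: 110101 XOR 110101 = 000000
Remainder = 00000 (zero — the frame passes the CRC check).

00000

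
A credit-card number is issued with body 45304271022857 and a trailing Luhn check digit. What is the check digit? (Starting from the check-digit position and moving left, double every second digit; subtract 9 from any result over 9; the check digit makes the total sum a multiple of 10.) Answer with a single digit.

2

Partial digits right→left: 7 5 8 2 2 0 1 7 2 4 0 3 5 4
Double every second digit counting from the check-digit position (so the 1st, 3rd, 5th, ... of the partial from the right).
  doubled (with −9 where >9): 5 7 4 2 4 0 1 → sum 23
  kept as-is: 5 2 0 7 4 3 4 → sum 25
Total = 23 + 25 = 48.
Check digit = (10 − (48 mod 10)) mod 10 = 2.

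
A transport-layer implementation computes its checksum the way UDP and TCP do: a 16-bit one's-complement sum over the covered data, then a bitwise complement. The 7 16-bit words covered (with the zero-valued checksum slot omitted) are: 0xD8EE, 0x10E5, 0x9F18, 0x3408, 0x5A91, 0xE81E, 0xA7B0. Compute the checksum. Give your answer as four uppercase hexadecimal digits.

One's-complement addition (fold any carry out of bit 15 back into bit 0):
  0xD8EE + 0x10E5 = 0x0E9D3
  0xE9D3 + 0x9F18 = 0x188EB → wrap carry → 0x88EC
  0x88EC + 0x3408 = 0x0BCF4
  0xBCF4 + 0x5A91 = 0x11785 → wrap carry → 0x1786
  0x1786 + 0xE81E = 0x0FFA4
  0xFFA4 + 0xA7B0 = 0x1A754 → wrap carry → 0xA755
One's-complement sum = 0xA755.
Checksum = ~0xA755 & 0xFFFF = 0x58AA.

58AA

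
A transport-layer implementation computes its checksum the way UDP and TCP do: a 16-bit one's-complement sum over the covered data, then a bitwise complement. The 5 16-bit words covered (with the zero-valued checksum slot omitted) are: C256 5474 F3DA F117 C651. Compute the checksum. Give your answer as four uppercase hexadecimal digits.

One's-complement addition (fold any carry out of bit 15 back into bit 0):
  0xC256 + 0x5474 = 0x116CA → wrap carry → 0x16CB
  0x16CB + 0xF3DA = 0x10AA5 → wrap carry → 0x0AA6
  0x0AA6 + 0xF117 = 0x0FBBD
  0xFBBD + 0xC651 = 0x1C20E → wrap carry → 0xC20F
One's-complement sum = 0xC20F.
Checksum = ~0xC20F & 0xFFFF = 0x3DF0.

3DF0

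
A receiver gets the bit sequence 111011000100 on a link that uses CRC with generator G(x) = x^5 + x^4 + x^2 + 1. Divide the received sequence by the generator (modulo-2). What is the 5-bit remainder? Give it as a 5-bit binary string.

Modulo-2 division of 111011000100 by 110101:
  pos 0: 111011 XOR 110101 = 001110
  pos 2: 111000 XOR 110101 = 001101
  pos 4: 110101 XOR 110101 = 000000
Remainder = 00000 (zero — the frame passes the CRC check).

00000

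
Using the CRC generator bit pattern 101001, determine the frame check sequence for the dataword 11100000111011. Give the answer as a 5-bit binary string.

Append 5 zeros: 1110000011101100000. Divide by 101001 (XOR where the leading bit is 1):
  pos 0: 111000 XOR 101001 = 010001
  pos 1: 100010 XOR 101001 = 001011
  pos 3: 101101 XOR 101001 = 000100
  pos 6: 100110 XOR 101001 = 001111
  pos 8: 111111 XOR 101001 = 010110
  pos 9: 101100 XOR 101001 = 000101
  pos 12: 101000 XOR 101001 = 000001
Remainder (last 5 bits) = 00010. This is the CRC / FCS.

00010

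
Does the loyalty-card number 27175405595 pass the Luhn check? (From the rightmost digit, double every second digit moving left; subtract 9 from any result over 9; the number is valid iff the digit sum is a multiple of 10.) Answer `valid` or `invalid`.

From the right, keep odd positions and double even positions (subtract 9 from any doubled value over 9):
  doubled (positions 2,4,...): 9 1 8 5 5 → sum 28
  kept (positions 1,3,...): 5 5 0 5 1 2 → sum 18
Total = 46.
46 mod 10 = 6, so the number is invalid.

invalid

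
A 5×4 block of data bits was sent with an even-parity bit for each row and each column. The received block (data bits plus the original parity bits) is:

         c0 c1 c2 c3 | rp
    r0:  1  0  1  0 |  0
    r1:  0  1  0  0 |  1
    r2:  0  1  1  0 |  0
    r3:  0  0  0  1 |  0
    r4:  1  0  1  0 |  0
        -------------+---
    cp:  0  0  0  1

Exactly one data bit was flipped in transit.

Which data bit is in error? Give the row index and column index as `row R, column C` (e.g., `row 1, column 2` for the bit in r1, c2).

Recompute each row's even parity and compare to rp:
  r0: data parity 0, sent rp 0 → ok
  r1: data parity 1, sent rp 1 → ok
  r2: data parity 0, sent rp 0 → ok
  r3: data parity 1, sent rp 0 → mismatch
  r4: data parity 0, sent rp 0 → ok
Recompute each column's even parity and compare to cp:
  c0: data parity 0, sent cp 0 → ok
  c1: data parity 0, sent cp 0 → ok
  c2: data parity 1, sent cp 0 → mismatch
  c3: data parity 1, sent cp 1 → ok
Exactly one row (r3) and one column (c2) fail → the flipped bit is at their intersection.

row 3, column 2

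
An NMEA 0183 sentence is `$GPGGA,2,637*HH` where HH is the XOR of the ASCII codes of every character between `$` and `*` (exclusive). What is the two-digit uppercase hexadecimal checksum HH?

XOR the ASCII codes of the payload characters:
  'G' = 0x47 → acc = 0x47
  'P' = 0x50 → acc = 0x17
  'G' = 0x47 → acc = 0x50
  'G' = 0x47 → acc = 0x17
  'A' = 0x41 → acc = 0x56
  ',' = 0x2C → acc = 0x7A
  '2' = 0x32 → acc = 0x48
  ',' = 0x2C → acc = 0x64
  '6' = 0x36 → acc = 0x52
  '3' = 0x33 → acc = 0x61
  '7' = 0x37 → acc = 0x56
Checksum = 0x56.

56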